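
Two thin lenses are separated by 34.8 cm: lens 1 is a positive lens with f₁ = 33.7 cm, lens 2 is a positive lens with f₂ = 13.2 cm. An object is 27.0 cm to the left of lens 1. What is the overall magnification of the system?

Lens 1: 1/d_i1 = 1/(33.7) − 1/(27.0) = -0.007363, so d_i1 = -135.8 cm; m₁ = −d_i1/d_o1 = +5.030.
d_o2 = 34.8 − (-135.8) = 170.6 cm.
Lens 2: 1/d_i2 = 1/(13.2) − 1/(170.6) = 0.06990, so d_i2 = 14.31 cm; m₂ = −d_i2/d_o2 = -0.08386.
m = m₁·m₂ = (+5.030)(-0.08386) = -0.422.

m = -0.422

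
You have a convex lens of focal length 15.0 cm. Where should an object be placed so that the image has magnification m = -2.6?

m = −d_i/d_o ⇒ d_i = −m·d_o.
1/f = 1/d_o + 1/d_i = 1/d_o − 1/(m·d_o) = (1 − 1/m)/d_o, so d_o = f(1 − 1/m) = (15.00)(1 − 1/(-2.6)) = 20.8 cm.

20.8 cm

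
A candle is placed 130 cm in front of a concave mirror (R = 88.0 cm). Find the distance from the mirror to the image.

f = R/2 = 88.0/2 = 44.00 cm.
Mirror equation: 1/d_i = 1/f − 1/d_o = 1/(44.00) − 1/(130) = 0.02273 − 0.007692 = 0.01503, so d_i = 66.5 cm.
The image is real, inverted and reduced, in front of the mirror.

66.5 cm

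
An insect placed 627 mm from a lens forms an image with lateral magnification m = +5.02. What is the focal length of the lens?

m = −d_i/d_o ⇒ d_i = −m·d_o = −(+5.02)·(627) = -3148 mm.
1/f = 1/d_o + 1/d_i = 1/(627) + 1/(-3148) = 0.001277, so f = 783 mm.
Since f is positive, the lens is converging.

f = 783 mm (converging)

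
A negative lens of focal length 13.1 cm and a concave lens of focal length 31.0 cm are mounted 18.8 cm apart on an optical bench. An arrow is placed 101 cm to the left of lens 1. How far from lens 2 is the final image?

15.3 cm

Lens 1 is diverging, so f₁ = −13.1 cm.
Lens 1: 1/d_i1 = 1/f₁ − 1/d_o1 = 1/(-13.1) − 1/(101) = -0.08624, so d_i1 = -11.60 cm.
The intermediate image is 11.60 cm to the left of lens 1 (virtual), which is 18.8 − (-11.60) = 30.40 cm to the left of lens 2, so d_o2 = +30.40 cm.
Lens 2 is diverging, so f₂ = −31.0 cm.
Lens 2: 1/d_i2 = 1/f₂ − 1/d_o2 = 1/(-31.0) − 1/(30.40) = -0.06515, so d_i2 = -15.3 cm.
The final image is virtual, 15.3 cm to the left of lens 2 (overall magnification ≈ 0.058).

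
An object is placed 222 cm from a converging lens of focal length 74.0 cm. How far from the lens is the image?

111 cm

Lens equation: 1/v = 1/f − 1/u = 1/(74.00) − 1/(222) = 0.01351 − 0.004505 = 0.009009, so v = 111 cm.
The image is real, inverted and reduced, on the far side of the lens.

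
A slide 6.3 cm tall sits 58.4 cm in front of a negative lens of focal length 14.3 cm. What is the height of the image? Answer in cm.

1.24 cm

For a negative lens, f = -14.3 cm.
1/d_i = 1/f − 1/d_o = 1/(-14.30) − 1/(58.4) = -0.08705, so d_i = -11.49 cm.
m = −d_i/d_o = +0.1967.
|h_i| = |m|·h_o = 0.1967 × 6.3 = 1.24 cm. The image is virtual, upright and reduced, on the same side as the object.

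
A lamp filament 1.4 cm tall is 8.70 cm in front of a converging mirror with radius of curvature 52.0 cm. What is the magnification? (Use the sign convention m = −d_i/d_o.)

f = R/2 = 52.0/2 = 26.00 cm.
1/d_i = 1/f − 1/d_o = 1/(26.00) − 1/(8.70) = -0.07648, so d_i = -13.08 cm.
m = −d_i/d_o = −(-13.08)/(8.70) = +1.50.
The image is virtual, upright and enlarged, behind the mirror.

m = +1.50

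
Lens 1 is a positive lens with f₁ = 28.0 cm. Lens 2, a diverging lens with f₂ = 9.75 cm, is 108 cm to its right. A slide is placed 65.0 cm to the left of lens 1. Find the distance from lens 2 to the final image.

Lens 1: 1/d_i1 = 1/f₁ − 1/d_o1 = 1/(28.0) − 1/(65.0) = 0.02033, so d_i1 = 49.19 cm.
The intermediate image is 49.19 cm to the right of lens 1, which is 108 − (49.19) = 58.81 cm to the left of lens 2, so d_o2 = +58.81 cm.
Lens 2 is diverging, so f₂ = −9.75 cm.
Lens 2: 1/d_i2 = 1/f₂ − 1/d_o2 = 1/(-9.75) − 1/(58.81) = -0.1196, so d_i2 = -8.36 cm.
The final image is virtual, 8.36 cm to the left of lens 2 (overall magnification ≈ -0.11).

8.36 cm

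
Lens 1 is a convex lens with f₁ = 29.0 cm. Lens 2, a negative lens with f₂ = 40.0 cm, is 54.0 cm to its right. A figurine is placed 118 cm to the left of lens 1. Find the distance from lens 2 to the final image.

Lens 1: 1/d_i1 = 1/f₁ − 1/d_o1 = 1/(29.0) − 1/(118) = 0.02601, so d_i1 = 38.45 cm.
The intermediate image is 38.45 cm to the right of lens 1, which is 54.0 − (38.45) = 15.55 cm to the left of lens 2, so d_o2 = +15.55 cm.
Lens 2 is diverging, so f₂ = −40.0 cm.
Lens 2: 1/d_i2 = 1/f₂ − 1/d_o2 = 1/(-40.0) − 1/(15.55) = -0.08931, so d_i2 = -11.2 cm.
The final image is virtual, 11.2 cm to the left of lens 2 (overall magnification ≈ -0.23).

11.2 cm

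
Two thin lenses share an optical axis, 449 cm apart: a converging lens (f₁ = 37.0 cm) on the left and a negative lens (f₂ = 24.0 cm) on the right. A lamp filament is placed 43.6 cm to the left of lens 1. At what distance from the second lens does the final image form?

Lens 1: 1/d_i1 = 1/f₁ − 1/d_o1 = 1/(37.0) − 1/(43.6) = 0.004091, so d_i1 = 244.4 cm.
The intermediate image is 244.4 cm to the right of lens 1, which is 449 − (244.4) = 204.6 cm to the left of lens 2, so d_o2 = +204.6 cm.
Lens 2 is diverging, so f₂ = −24.0 cm.
Lens 2: 1/d_i2 = 1/f₂ − 1/d_o2 = 1/(-24.0) − 1/(204.6) = -0.04655, so d_i2 = -21.5 cm.
The final image is virtual, 21.5 cm to the left of lens 2 (overall magnification ≈ -0.59).

21.5 cm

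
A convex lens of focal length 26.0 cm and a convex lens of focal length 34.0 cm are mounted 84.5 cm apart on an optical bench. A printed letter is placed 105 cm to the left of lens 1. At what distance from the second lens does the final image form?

107 cm

Lens 1: 1/d_i1 = 1/f₁ − 1/d_o1 = 1/(26.0) − 1/(105) = 0.02894, so d_i1 = 34.56 cm.
The intermediate image is 34.56 cm to the right of lens 1, which is 84.5 − (34.56) = 49.94 cm to the left of lens 2, so d_o2 = +49.94 cm.
Lens 2: 1/d_i2 = 1/f₂ − 1/d_o2 = 1/(34.0) − 1/(49.94) = 0.009388, so d_i2 = 107 cm.
The final image is real, 107 cm to the right of lens 2 (overall magnification ≈ 0.70).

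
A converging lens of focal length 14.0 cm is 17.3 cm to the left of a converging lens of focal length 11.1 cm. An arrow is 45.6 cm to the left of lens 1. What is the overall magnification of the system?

m = -0.351

Lens 1: 1/d_i1 = 1/(14.0) − 1/(45.6) = 0.04950, so d_i1 = 20.20 cm; m₁ = −d_i1/d_o1 = -0.4430.
d_o2 = 17.3 − (20.20) = -2.900 cm (virtual object).
Lens 2: 1/d_i2 = 1/(11.1) − 1/(-2.900) = 0.4349, so d_i2 = 2.299 cm; m₂ = −d_i2/d_o2 = +0.7929.
m = m₁·m₂ = (-0.4430)(+0.7929) = -0.351.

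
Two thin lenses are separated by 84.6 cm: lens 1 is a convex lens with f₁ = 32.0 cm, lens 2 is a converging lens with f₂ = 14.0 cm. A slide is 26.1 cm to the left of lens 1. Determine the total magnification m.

m = -0.358

Lens 1: 1/d_i1 = 1/(32.0) − 1/(26.1) = -0.007064, so d_i1 = -141.6 cm; m₁ = −d_i1/d_o1 = +5.425.
d_o2 = 84.6 − (-141.6) = 226.2 cm.
Lens 2: 1/d_i2 = 1/(14.0) − 1/(226.2) = 0.06701, so d_i2 = 14.92 cm; m₂ = −d_i2/d_o2 = -0.06598.
m = m₁·m₂ = (+5.425)(-0.06598) = -0.358.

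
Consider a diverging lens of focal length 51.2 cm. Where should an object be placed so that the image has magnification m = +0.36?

For a diverging lens, f = -51.2 cm.
m = −d_i/d_o ⇒ d_i = −m·d_o.
1/f = 1/d_o + 1/d_i = 1/d_o − 1/(m·d_o) = (1 − 1/m)/d_o, so d_o = f(1 − 1/m) = (-51.20)(1 − 1/(+0.36)) = 91.0 cm.

91.0 cm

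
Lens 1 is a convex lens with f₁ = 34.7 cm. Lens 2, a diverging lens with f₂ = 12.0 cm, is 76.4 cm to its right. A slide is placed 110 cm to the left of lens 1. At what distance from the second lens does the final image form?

Lens 1: 1/d_i1 = 1/f₁ − 1/d_o1 = 1/(34.7) − 1/(110) = 0.01973, so d_i1 = 50.69 cm.
The intermediate image is 50.69 cm to the right of lens 1, which is 76.4 − (50.69) = 25.71 cm to the left of lens 2, so d_o2 = +25.71 cm.
Lens 2 is diverging, so f₂ = −12.0 cm.
Lens 2: 1/d_i2 = 1/f₂ − 1/d_o2 = 1/(-12.0) − 1/(25.71) = -0.1222, so d_i2 = -8.18 cm.
The final image is virtual, 8.18 cm to the left of lens 2 (overall magnification ≈ -0.15).

8.18 cm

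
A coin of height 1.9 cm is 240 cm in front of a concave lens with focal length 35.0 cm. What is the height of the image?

0.242 cm

For a concave lens, f = -35.0 cm.
1/d_i = 1/f − 1/d_o = 1/(-35.00) − 1/(240) = -0.03274, so d_i = -30.55 cm.
m = −d_i/d_o = +0.1273.
|h_i| = |m|·h_o = 0.1273 × 1.9 = 0.242 cm. The image is virtual, upright and reduced, on the same side as the object.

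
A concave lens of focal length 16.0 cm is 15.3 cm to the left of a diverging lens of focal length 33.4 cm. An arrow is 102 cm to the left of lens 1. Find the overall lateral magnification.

m = +0.0724

f₁ = −16.0 cm (diverging).
Lens 1: 1/d_i1 = 1/(-16.0) − 1/(102) = -0.07230, so d_i1 = -13.83 cm; m₁ = −d_i1/d_o1 = +0.1356.
d_o2 = 15.3 − (-13.83) = 29.13 cm.
f₂ = −33.4 cm (diverging).
Lens 2: 1/d_i2 = 1/(-33.4) − 1/(29.13) = -0.06427, so d_i2 = -15.56 cm; m₂ = −d_i2/d_o2 = +0.5341.
m = m₁·m₂ = (+0.1356)(+0.5341) = +0.0724.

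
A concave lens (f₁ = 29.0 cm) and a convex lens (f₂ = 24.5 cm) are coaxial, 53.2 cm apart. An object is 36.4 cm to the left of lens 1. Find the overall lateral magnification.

f₁ = −29.0 cm (diverging).
Lens 1: 1/d_i1 = 1/(-29.0) − 1/(36.4) = -0.06196, so d_i1 = -16.14 cm; m₁ = −d_i1/d_o1 = +0.4434.
d_o2 = 53.2 − (-16.14) = 69.34 cm.
Lens 2: 1/d_i2 = 1/(24.5) − 1/(69.34) = 0.02639, so d_i2 = 37.89 cm; m₂ = −d_i2/d_o2 = -0.5464.
m = m₁·m₂ = (+0.4434)(-0.5464) = -0.242.

m = -0.242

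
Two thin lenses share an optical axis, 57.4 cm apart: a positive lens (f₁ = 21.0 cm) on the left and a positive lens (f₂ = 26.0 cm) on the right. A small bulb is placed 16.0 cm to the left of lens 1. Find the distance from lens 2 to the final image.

32.9 cm

Lens 1: 1/d_i1 = 1/f₁ − 1/d_o1 = 1/(21.0) − 1/(16.0) = -0.01488, so d_i1 = -67.20 cm.
The intermediate image is 67.20 cm to the left of lens 1 (virtual), which is 57.4 − (-67.20) = 124.6 cm to the left of lens 2, so d_o2 = +124.6 cm.
Lens 2: 1/d_i2 = 1/f₂ − 1/d_o2 = 1/(26.0) − 1/(124.6) = 0.03044, so d_i2 = 32.9 cm.
The final image is real, 32.9 cm to the right of lens 2 (overall magnification ≈ -1.1).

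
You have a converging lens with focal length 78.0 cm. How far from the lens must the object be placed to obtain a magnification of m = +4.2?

m = −d_i/d_o ⇒ d_i = −m·d_o.
1/f = 1/d_o + 1/d_i = 1/d_o − 1/(m·d_o) = (1 − 1/m)/d_o, so d_o = f(1 − 1/m) = (78.00)(1 − 1/(+4.2)) = 59.4 cm.

59.4 cm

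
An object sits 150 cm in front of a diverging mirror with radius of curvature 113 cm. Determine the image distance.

41.0 cm

f = R/2 = 113/2 = 56.50 cm; for a diverging mirror, f = -56.50 cm.
Mirror equation: 1/v = 1/f − 1/u = 1/(-56.50) − 1/(150) = -0.01770 − 0.006667 = -0.02437, so v = -41.0 cm.
The image is virtual, upright and reduced, behind the mirror.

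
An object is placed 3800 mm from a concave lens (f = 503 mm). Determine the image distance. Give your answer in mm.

For a concave lens, f = -503 mm.
Lens equation: 1/s_i = 1/f − 1/s_o = 1/(-503.0) − 1/(3800) = -0.001988 − 0.0002632 = -0.002251, so s_i = -444 mm.
The image is virtual, upright and reduced, on the same side as the object.

444 mm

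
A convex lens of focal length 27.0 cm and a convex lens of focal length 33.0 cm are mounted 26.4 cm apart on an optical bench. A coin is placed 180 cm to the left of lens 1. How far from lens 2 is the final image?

4.61 cm

Lens 1: 1/d_i1 = 1/f₁ − 1/d_o1 = 1/(27.0) − 1/(180) = 0.03148, so d_i1 = 31.76 cm.
The intermediate image is 31.76 cm to the right of lens 1, which lies 5.360 cm to the right of lens 2 — a virtual object — so d_o2 = −5.360 cm.
Lens 2: 1/d_i2 = 1/f₂ − 1/d_o2 = 1/(33.0) − 1/(-5.360) = 0.2169, so d_i2 = 4.61 cm.
The final image is real, 4.61 cm to the right of lens 2 (overall magnification ≈ -0.15).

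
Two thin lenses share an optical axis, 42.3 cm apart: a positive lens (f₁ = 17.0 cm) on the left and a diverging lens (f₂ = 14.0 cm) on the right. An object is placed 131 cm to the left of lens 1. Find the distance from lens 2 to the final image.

Lens 1: 1/d_i1 = 1/f₁ − 1/d_o1 = 1/(17.0) − 1/(131) = 0.05119, so d_i1 = 19.54 cm.
The intermediate image is 19.54 cm to the right of lens 1, which is 42.3 − (19.54) = 22.76 cm to the left of lens 2, so d_o2 = +22.76 cm.
Lens 2 is diverging, so f₂ = −14.0 cm.
Lens 2: 1/d_i2 = 1/f₂ − 1/d_o2 = 1/(-14.0) − 1/(22.76) = -0.1154, so d_i2 = -8.67 cm.
The final image is virtual, 8.67 cm to the left of lens 2 (overall magnification ≈ -0.057).

8.67 cm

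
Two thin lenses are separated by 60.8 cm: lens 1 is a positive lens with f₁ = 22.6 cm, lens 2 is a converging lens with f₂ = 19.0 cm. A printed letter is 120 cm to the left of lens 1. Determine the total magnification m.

m = +0.316

Lens 1: 1/d_i1 = 1/(22.6) − 1/(120) = 0.03591, so d_i1 = 27.84 cm; m₁ = −d_i1/d_o1 = -0.2320.
d_o2 = 60.8 − (27.84) = 32.96 cm.
Lens 2: 1/d_i2 = 1/(19.0) − 1/(32.96) = 0.02229, so d_i2 = 44.86 cm; m₂ = −d_i2/d_o2 = -1.361.
m = m₁·m₂ = (-0.2320)(-1.361) = +0.316.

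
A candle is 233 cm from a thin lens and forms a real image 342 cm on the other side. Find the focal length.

f = 139 cm (converging)

Real image ⇒ d_i = +342 cm.
1/f = 1/d_o + 1/d_i = 1/(233) + 1/(342) = 0.007216, so f = 139 cm.
Since f is positive, the thin lens is converging.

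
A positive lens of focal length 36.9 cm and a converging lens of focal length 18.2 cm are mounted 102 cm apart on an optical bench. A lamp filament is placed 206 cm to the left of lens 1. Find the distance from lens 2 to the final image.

26.7 cm

Lens 1: 1/d_i1 = 1/f₁ − 1/d_o1 = 1/(36.9) − 1/(206) = 0.02225, so d_i1 = 44.95 cm.
The intermediate image is 44.95 cm to the right of lens 1, which is 102 − (44.95) = 57.05 cm to the left of lens 2, so d_o2 = +57.05 cm.
Lens 2: 1/d_i2 = 1/f₂ − 1/d_o2 = 1/(18.2) − 1/(57.05) = 0.03742, so d_i2 = 26.7 cm.
The final image is real, 26.7 cm to the right of lens 2 (overall magnification ≈ 0.10).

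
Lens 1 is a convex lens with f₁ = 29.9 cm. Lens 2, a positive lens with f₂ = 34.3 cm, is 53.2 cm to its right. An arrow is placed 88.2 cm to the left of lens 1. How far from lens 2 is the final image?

10.4 cm

Lens 1: 1/d_i1 = 1/f₁ − 1/d_o1 = 1/(29.9) − 1/(88.2) = 0.02211, so d_i1 = 45.23 cm.
The intermediate image is 45.23 cm to the right of lens 1, which is 53.2 − (45.23) = 7.970 cm to the left of lens 2, so d_o2 = +7.970 cm.
Lens 2: 1/d_i2 = 1/f₂ − 1/d_o2 = 1/(34.3) − 1/(7.970) = -0.09632, so d_i2 = -10.4 cm.
The final image is virtual, 10.4 cm to the left of lens 2 (overall magnification ≈ -0.67).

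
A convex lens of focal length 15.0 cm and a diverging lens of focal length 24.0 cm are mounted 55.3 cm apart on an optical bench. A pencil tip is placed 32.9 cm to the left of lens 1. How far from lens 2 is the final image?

Lens 1: 1/d_i1 = 1/f₁ − 1/d_o1 = 1/(15.0) − 1/(32.9) = 0.03627, so d_i1 = 27.57 cm.
The intermediate image is 27.57 cm to the right of lens 1, which is 55.3 − (27.57) = 27.73 cm to the left of lens 2, so d_o2 = +27.73 cm.
Lens 2 is diverging, so f₂ = −24.0 cm.
Lens 2: 1/d_i2 = 1/f₂ − 1/d_o2 = 1/(-24.0) − 1/(27.73) = -0.07773, so d_i2 = -12.9 cm.
The final image is virtual, 12.9 cm to the left of lens 2 (overall magnification ≈ -0.39).

12.9 cm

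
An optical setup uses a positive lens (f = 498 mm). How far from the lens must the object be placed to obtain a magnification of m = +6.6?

423 mm

m = −d_i/d_o ⇒ d_i = −m·d_o.
1/f = 1/d_o + 1/d_i = 1/d_o − 1/(m·d_o) = (1 − 1/m)/d_o, so d_o = f(1 − 1/m) = (498.0)(1 − 1/(+6.6)) = 423 mm.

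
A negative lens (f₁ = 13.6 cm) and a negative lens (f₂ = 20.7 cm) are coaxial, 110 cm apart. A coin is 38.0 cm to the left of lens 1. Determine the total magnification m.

f₁ = −13.6 cm (diverging).
Lens 1: 1/d_i1 = 1/(-13.6) − 1/(38.0) = -0.09985, so d_i1 = -10.02 cm; m₁ = −d_i1/d_o1 = +0.2637.
d_o2 = 110 − (-10.02) = 120.0 cm.
f₂ = −20.7 cm (diverging).
Lens 2: 1/d_i2 = 1/(-20.7) − 1/(120.0) = -0.05664, so d_i2 = -17.65 cm; m₂ = −d_i2/d_o2 = +0.1471.
m = m₁·m₂ = (+0.2637)(+0.1471) = +0.0388.

m = +0.0388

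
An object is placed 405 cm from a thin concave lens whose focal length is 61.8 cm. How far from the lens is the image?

For a concave lens, f = -61.8 cm.
Thin-lens equation: 1/v = 1/f − 1/u = 1/(-61.80) − 1/(405) = -0.01618 − 0.002469 = -0.01865, so v = -53.6 cm.
The image is virtual, upright and reduced, on the same side as the object.

53.6 cm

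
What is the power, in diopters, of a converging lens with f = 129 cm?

P = +0.775 D

f = 129 cm = 1.29 m.
P = 1/f = 1/(1.29 m) = +0.775 D.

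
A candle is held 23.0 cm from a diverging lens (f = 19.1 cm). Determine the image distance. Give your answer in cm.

For a diverging lens, f = -19.1 cm.
Lens equation: 1/d_i = 1/f − 1/d_o = 1/(-19.10) − 1/(23.0) = -0.05236 − 0.04348 = -0.09583, so d_i = -10.4 cm.
The image is virtual, upright and reduced, on the same side as the object.

10.4 cm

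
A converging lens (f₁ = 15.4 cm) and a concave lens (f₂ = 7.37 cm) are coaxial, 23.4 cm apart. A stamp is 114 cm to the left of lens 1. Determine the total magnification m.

m = -0.0888

Lens 1: 1/d_i1 = 1/(15.4) − 1/(114) = 0.05616, so d_i1 = 17.81 cm; m₁ = −d_i1/d_o1 = -0.1562.
d_o2 = 23.4 − (17.81) = 5.590 cm.
f₂ = −7.37 cm (diverging).
Lens 2: 1/d_i2 = 1/(-7.37) − 1/(5.590) = -0.3146, so d_i2 = -3.179 cm; m₂ = −d_i2/d_o2 = +0.5687.
m = m₁·m₂ = (-0.1562)(+0.5687) = -0.0888.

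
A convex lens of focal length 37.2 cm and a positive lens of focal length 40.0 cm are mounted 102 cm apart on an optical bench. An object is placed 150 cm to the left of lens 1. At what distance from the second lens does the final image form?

168 cm

Lens 1: 1/d_i1 = 1/f₁ − 1/d_o1 = 1/(37.2) − 1/(150) = 0.02022, so d_i1 = 49.47 cm.
The intermediate image is 49.47 cm to the right of lens 1, which is 102 − (49.47) = 52.53 cm to the left of lens 2, so d_o2 = +52.53 cm.
Lens 2: 1/d_i2 = 1/f₂ − 1/d_o2 = 1/(40.0) − 1/(52.53) = 0.005963, so d_i2 = 168 cm.
The final image is real, 168 cm to the right of lens 2 (overall magnification ≈ 1.1).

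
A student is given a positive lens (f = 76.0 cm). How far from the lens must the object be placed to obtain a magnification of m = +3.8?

56.0 cm

m = −d_i/d_o ⇒ d_i = −m·d_o.
1/f = 1/d_o + 1/d_i = 1/d_o − 1/(m·d_o) = (1 − 1/m)/d_o, so d_o = f(1 − 1/m) = (76.00)(1 − 1/(+3.8)) = 56.0 cm.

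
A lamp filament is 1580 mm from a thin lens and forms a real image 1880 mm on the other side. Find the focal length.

f = 858 mm (converging)

Real image ⇒ d_i = +1880 mm.
1/f = 1/d_o + 1/d_i = 1/(1580) + 1/(1880) = 0.001165, so f = 858 mm.
Since f is positive, the thin lens is converging.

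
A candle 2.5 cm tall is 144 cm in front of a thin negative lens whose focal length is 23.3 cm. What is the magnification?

For a negative lens, f = -23.3 cm.
1/d_i = 1/f − 1/d_o = 1/(-23.30) − 1/(144) = -0.04986, so d_i = -20.05 cm.
m = −d_i/d_o = −(-20.05)/(144) = +0.139.
The image is virtual, upright and reduced, on the same side as the object.

m = +0.139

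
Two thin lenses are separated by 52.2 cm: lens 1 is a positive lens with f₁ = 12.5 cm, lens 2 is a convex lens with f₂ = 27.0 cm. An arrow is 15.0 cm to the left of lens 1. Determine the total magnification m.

m = -2.71

Lens 1: 1/d_i1 = 1/(12.5) − 1/(15.0) = 0.01333, so d_i1 = 75.00 cm; m₁ = −d_i1/d_o1 = -5.000.
d_o2 = 52.2 − (75.00) = -22.80 cm (virtual object).
Lens 2: 1/d_i2 = 1/(27.0) − 1/(-22.80) = 0.08090, so d_i2 = 12.36 cm; m₂ = −d_i2/d_o2 = +0.5422.
m = m₁·m₂ = (-5.000)(+0.5422) = -2.71.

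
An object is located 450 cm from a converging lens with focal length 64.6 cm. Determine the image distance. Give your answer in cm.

Thin-lens equation: 1/q = 1/f − 1/p = 1/(64.60) − 1/(450) = 0.01548 − 0.002222 = 0.01326, so q = 75.4 cm.
The image is real, inverted and reduced, on the far side of the lens.

75.4 cm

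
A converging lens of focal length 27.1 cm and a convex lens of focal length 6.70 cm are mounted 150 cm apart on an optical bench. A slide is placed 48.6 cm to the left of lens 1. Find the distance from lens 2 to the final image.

7.25 cm

Lens 1: 1/d_i1 = 1/f₁ − 1/d_o1 = 1/(27.1) − 1/(48.6) = 0.01632, so d_i1 = 61.26 cm.
The intermediate image is 61.26 cm to the right of lens 1, which is 150 − (61.26) = 88.74 cm to the left of lens 2, so d_o2 = +88.74 cm.
Lens 2: 1/d_i2 = 1/f₂ − 1/d_o2 = 1/(6.70) − 1/(88.74) = 0.1380, so d_i2 = 7.25 cm.
The final image is real, 7.25 cm to the right of lens 2 (overall magnification ≈ 0.10).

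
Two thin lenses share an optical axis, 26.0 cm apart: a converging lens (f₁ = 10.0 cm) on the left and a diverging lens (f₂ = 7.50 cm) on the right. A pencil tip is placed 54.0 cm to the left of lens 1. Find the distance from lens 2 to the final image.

4.85 cm

Lens 1: 1/d_i1 = 1/f₁ − 1/d_o1 = 1/(10.0) − 1/(54.0) = 0.08148, so d_i1 = 12.27 cm.
The intermediate image is 12.27 cm to the right of lens 1, which is 26.0 − (12.27) = 13.73 cm to the left of lens 2, so d_o2 = +13.73 cm.
Lens 2 is diverging, so f₂ = −7.50 cm.
Lens 2: 1/d_i2 = 1/f₂ − 1/d_o2 = 1/(-7.50) − 1/(13.73) = -0.2062, so d_i2 = -4.85 cm.
The final image is virtual, 4.85 cm to the left of lens 2 (overall magnification ≈ -0.080).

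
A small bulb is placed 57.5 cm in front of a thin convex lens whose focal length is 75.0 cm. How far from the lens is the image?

Thin-lens equation: 1/d_i = 1/f − 1/d_o = 1/(75.00) − 1/(57.5) = 0.01333 − 0.01739 = -0.004058, so d_i = -246 cm.
The image is virtual, upright and enlarged, on the same side as the object.

246 cm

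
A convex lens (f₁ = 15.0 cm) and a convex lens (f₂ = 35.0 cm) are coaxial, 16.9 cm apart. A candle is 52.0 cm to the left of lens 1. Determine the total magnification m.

Lens 1: 1/d_i1 = 1/(15.0) − 1/(52.0) = 0.04744, so d_i1 = 21.08 cm; m₁ = −d_i1/d_o1 = -0.4054.
d_o2 = 16.9 − (21.08) = -4.180 cm (virtual object).
Lens 2: 1/d_i2 = 1/(35.0) − 1/(-4.180) = 0.2678, so d_i2 = 3.734 cm; m₂ = −d_i2/d_o2 = +0.8933.
m = m₁·m₂ = (-0.4054)(+0.8933) = -0.362.

m = -0.362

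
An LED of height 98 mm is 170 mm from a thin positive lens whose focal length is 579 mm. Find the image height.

139 mm

1/d_i = 1/f − 1/d_o = 1/(579.0) − 1/(170) = -0.004155, so d_i = -240.7 mm.
m = −d_i/d_o = +1.416.
|h_i| = |m|·h_o = 1.416 × 98 = 139 mm. The image is virtual, upright and enlarged, on the same side as the object.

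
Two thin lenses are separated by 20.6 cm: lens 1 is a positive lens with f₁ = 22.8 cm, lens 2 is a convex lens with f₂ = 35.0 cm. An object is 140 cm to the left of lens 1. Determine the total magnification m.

m = -0.164

Lens 1: 1/d_i1 = 1/(22.8) − 1/(140) = 0.03672, so d_i1 = 27.24 cm; m₁ = −d_i1/d_o1 = -0.1946.
d_o2 = 20.6 − (27.24) = -6.640 cm (virtual object).
Lens 2: 1/d_i2 = 1/(35.0) − 1/(-6.640) = 0.1792, so d_i2 = 5.581 cm; m₂ = −d_i2/d_o2 = +0.8405.
m = m₁·m₂ = (-0.1946)(+0.8405) = -0.164.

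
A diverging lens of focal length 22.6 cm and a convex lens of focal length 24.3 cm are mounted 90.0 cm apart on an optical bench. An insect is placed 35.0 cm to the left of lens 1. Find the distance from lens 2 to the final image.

31.7 cm

Lens 1 is diverging, so f₁ = −22.6 cm.
Lens 1: 1/d_i1 = 1/f₁ − 1/d_o1 = 1/(-22.6) − 1/(35.0) = -0.07282, so d_i1 = -13.73 cm.
The intermediate image is 13.73 cm to the left of lens 1 (virtual), which is 90.0 − (-13.73) = 103.7 cm to the left of lens 2, so d_o2 = +103.7 cm.
Lens 2: 1/d_i2 = 1/f₂ − 1/d_o2 = 1/(24.3) − 1/(103.7) = 0.03151, so d_i2 = 31.7 cm.
The final image is real, 31.7 cm to the right of lens 2 (overall magnification ≈ -0.12).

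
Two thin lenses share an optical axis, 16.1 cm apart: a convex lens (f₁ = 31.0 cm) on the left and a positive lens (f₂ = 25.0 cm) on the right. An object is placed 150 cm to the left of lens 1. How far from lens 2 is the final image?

12.0 cm

Lens 1: 1/d_i1 = 1/f₁ − 1/d_o1 = 1/(31.0) − 1/(150) = 0.02559, so d_i1 = 39.08 cm.
The intermediate image is 39.08 cm to the right of lens 1, which lies 22.98 cm to the right of lens 2 — a virtual object — so d_o2 = −22.98 cm.
Lens 2: 1/d_i2 = 1/f₂ − 1/d_o2 = 1/(25.0) − 1/(-22.98) = 0.08352, so d_i2 = 12.0 cm.
The final image is real, 12.0 cm to the right of lens 2 (overall magnification ≈ -0.14).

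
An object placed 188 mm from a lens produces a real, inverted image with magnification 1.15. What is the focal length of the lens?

f = 101 mm (converging)

m = −d_i/d_o ⇒ d_i = −m·d_o = −(-1.15)·(188) = 216.2 mm.
1/f = 1/d_o + 1/d_i = 1/(188) + 1/(216.2) = 0.009944, so f = 101 mm.
Since f is positive, the lens is converging.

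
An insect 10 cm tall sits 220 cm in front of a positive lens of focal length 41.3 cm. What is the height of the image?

1/d_i = 1/f − 1/d_o = 1/(41.30) − 1/(220) = 0.01967, so d_i = 50.84 cm.
m = −d_i/d_o = -0.2311.
|h_i| = |m|·h_o = 0.2311 × 10 = 2.31 cm. The image is real, inverted and reduced, on the far side of the lens.

2.31 cm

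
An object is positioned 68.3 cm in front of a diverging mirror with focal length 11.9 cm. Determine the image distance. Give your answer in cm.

10.1 cm

For a diverging mirror, f = -11.9 cm.
Mirror equation: 1/q = 1/f − 1/p = 1/(-11.90) − 1/(68.3) = -0.08403 − 0.01464 = -0.09867, so q = -10.1 cm.
The image is virtual, upright and reduced, behind the mirror.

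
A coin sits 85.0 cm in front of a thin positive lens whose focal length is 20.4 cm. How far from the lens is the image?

26.8 cm

Thin-lens equation: 1/s_i = 1/f − 1/s_o = 1/(20.40) − 1/(85.0) = 0.04902 − 0.01176 = 0.03725, so s_i = 26.8 cm.
The image is real, inverted and reduced, on the far side of the lens.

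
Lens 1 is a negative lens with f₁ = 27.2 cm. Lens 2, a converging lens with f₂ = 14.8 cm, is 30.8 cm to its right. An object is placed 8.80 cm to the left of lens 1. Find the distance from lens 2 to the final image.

24.5 cm

Lens 1 is diverging, so f₁ = −27.2 cm.
Lens 1: 1/d_i1 = 1/f₁ − 1/d_o1 = 1/(-27.2) − 1/(8.80) = -0.1504, so d_i1 = -6.649 cm.
The intermediate image is 6.649 cm to the left of lens 1 (virtual), which is 30.8 − (-6.649) = 37.45 cm to the left of lens 2, so d_o2 = +37.45 cm.
Lens 2: 1/d_i2 = 1/f₂ − 1/d_o2 = 1/(14.8) − 1/(37.45) = 0.04087, so d_i2 = 24.5 cm.
The final image is real, 24.5 cm to the right of lens 2 (overall magnification ≈ -0.49).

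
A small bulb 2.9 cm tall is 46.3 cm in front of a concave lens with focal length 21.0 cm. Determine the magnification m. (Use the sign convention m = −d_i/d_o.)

For a concave lens, f = -21.0 cm.
1/d_i = 1/f − 1/d_o = 1/(-21.00) − 1/(46.3) = -0.06922, so d_i = -14.45 cm.
m = −d_i/d_o = −(-14.45)/(46.3) = +0.312.
The image is virtual, upright and reduced, on the same side as the object.

m = +0.312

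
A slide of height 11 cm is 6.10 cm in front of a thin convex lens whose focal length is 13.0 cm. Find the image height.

1/d_i = 1/f − 1/d_o = 1/(13.00) − 1/(6.10) = -0.08701, so d_i = -11.49 cm.
m = −d_i/d_o = +1.884.
|h_i| = |m|·h_o = 1.884 × 11 = 20.7 cm. The image is virtual, upright and enlarged, on the same side as the object.

20.7 cm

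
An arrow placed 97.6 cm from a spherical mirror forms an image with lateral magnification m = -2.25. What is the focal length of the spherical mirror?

m = −d_i/d_o ⇒ d_i = −m·d_o = −(-2.25)·(97.6) = 219.6 cm.
1/f = 1/d_o + 1/d_i = 1/(97.6) + 1/(219.6) = 0.01480, so f = 67.6 cm.
Since f is positive, the spherical mirror is concave.

f = 67.6 cm (concave)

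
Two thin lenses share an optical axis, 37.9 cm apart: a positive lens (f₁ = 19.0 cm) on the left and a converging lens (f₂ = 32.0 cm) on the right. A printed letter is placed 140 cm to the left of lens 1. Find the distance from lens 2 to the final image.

31.7 cm

Lens 1: 1/d_i1 = 1/f₁ − 1/d_o1 = 1/(19.0) − 1/(140) = 0.04549, so d_i1 = 21.98 cm.
The intermediate image is 21.98 cm to the right of lens 1, which is 37.9 − (21.98) = 15.92 cm to the left of lens 2, so d_o2 = +15.92 cm.
Lens 2: 1/d_i2 = 1/f₂ − 1/d_o2 = 1/(32.0) − 1/(15.92) = -0.03156, so d_i2 = -31.7 cm.
The final image is virtual, 31.7 cm to the left of lens 2 (overall magnification ≈ -0.31).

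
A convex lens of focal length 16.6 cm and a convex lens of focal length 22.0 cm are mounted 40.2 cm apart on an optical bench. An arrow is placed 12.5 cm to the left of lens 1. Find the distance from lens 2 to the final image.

Lens 1: 1/d_i1 = 1/f₁ − 1/d_o1 = 1/(16.6) − 1/(12.5) = -0.01976, so d_i1 = -50.61 cm.
The intermediate image is 50.61 cm to the left of lens 1 (virtual), which is 40.2 − (-50.61) = 90.81 cm to the left of lens 2, so d_o2 = +90.81 cm.
Lens 2: 1/d_i2 = 1/f₂ − 1/d_o2 = 1/(22.0) − 1/(90.81) = 0.03444, so d_i2 = 29.0 cm.
The final image is real, 29.0 cm to the right of lens 2 (overall magnification ≈ -1.3).

29.0 cm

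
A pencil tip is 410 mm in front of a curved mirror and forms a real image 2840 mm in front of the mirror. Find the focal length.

f = 358 mm (concave)

Real image ⇒ d_i = +2840 mm.
1/f = 1/d_o + 1/d_i = 1/(410) + 1/(2840) = 0.002791, so f = 358 mm.
Since f is positive, the curved mirror is concave.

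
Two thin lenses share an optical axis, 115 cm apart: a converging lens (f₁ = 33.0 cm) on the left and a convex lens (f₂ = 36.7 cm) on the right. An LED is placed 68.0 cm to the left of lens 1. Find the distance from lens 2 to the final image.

132 cm

Lens 1: 1/d_i1 = 1/f₁ − 1/d_o1 = 1/(33.0) − 1/(68.0) = 0.01560, so d_i1 = 64.11 cm.
The intermediate image is 64.11 cm to the right of lens 1, which is 115 − (64.11) = 50.89 cm to the left of lens 2, so d_o2 = +50.89 cm.
Lens 2: 1/d_i2 = 1/f₂ − 1/d_o2 = 1/(36.7) − 1/(50.89) = 0.007598, so d_i2 = 132 cm.
The final image is real, 132 cm to the right of lens 2 (overall magnification ≈ 2.4).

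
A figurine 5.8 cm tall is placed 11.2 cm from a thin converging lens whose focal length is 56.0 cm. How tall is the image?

7.25 cm

1/d_i = 1/f − 1/d_o = 1/(56.00) − 1/(11.2) = -0.07143, so d_i = -14.00 cm.
m = −d_i/d_o = +1.250.
|h_i| = |m|·h_o = 1.250 × 5.8 = 7.25 cm. The image is virtual, upright and enlarged, on the same side as the object.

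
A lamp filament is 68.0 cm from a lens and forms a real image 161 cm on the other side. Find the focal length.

Real image ⇒ d_i = +161 cm.
1/f = 1/d_o + 1/d_i = 1/(68.0) + 1/(161) = 0.02092, so f = 47.8 cm.
Since f is positive, the lens is converging.

f = 47.8 cm (converging)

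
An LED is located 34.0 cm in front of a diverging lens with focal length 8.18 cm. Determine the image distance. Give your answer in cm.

6.59 cm

For a diverging lens, f = -8.18 cm.
Thin-lens equation: 1/v = 1/f − 1/u = 1/(-8.180) − 1/(34.0) = -0.1222 − 0.02941 = -0.1517, so v = -6.59 cm.
The image is virtual, upright and reduced, on the same side as the object.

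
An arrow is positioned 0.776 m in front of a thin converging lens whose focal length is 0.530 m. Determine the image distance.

1.67 m

Lens equation: 1/q = 1/f − 1/p = 1/(0.5300) − 1/(0.776) = 1.887 − 1.289 = 0.5981, so q = 1.67 m.
The image is real, inverted and enlarged, on the far side of the lens.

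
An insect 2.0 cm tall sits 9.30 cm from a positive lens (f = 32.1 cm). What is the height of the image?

2.82 cm

1/d_i = 1/f − 1/d_o = 1/(32.10) − 1/(9.30) = -0.07637, so d_i = -13.09 cm.
m = −d_i/d_o = +1.408.
|h_i| = |m|·h_o = 1.408 × 2.0 = 2.82 cm. The image is virtual, upright and enlarged, on the same side as the object.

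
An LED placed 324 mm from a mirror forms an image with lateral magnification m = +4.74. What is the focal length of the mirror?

m = −d_i/d_o ⇒ d_i = −m·d_o = −(+4.74)·(324) = -1536 mm.
1/f = 1/d_o + 1/d_i = 1/(324) + 1/(-1536) = 0.002435, so f = 411 mm.
Since f is positive, the mirror is concave.

f = 411 mm (concave)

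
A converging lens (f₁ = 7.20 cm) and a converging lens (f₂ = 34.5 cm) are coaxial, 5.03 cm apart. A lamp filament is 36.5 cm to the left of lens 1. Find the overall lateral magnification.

m = -0.221

Lens 1: 1/d_i1 = 1/(7.20) − 1/(36.5) = 0.1115, so d_i1 = 8.969 cm; m₁ = −d_i1/d_o1 = -0.2457.
d_o2 = 5.03 − (8.969) = -3.939 cm (virtual object).
Lens 2: 1/d_i2 = 1/(34.5) − 1/(-3.939) = 0.2829, so d_i2 = 3.535 cm; m₂ = −d_i2/d_o2 = +0.8975.
m = m₁·m₂ = (-0.2457)(+0.8975) = -0.221.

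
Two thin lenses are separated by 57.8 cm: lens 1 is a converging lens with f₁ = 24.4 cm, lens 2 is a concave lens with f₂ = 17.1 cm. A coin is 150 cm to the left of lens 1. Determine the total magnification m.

Lens 1: 1/d_i1 = 1/(24.4) − 1/(150) = 0.03432, so d_i1 = 29.14 cm; m₁ = −d_i1/d_o1 = -0.1943.
d_o2 = 57.8 − (29.14) = 28.66 cm.
f₂ = −17.1 cm (diverging).
Lens 2: 1/d_i2 = 1/(-17.1) − 1/(28.66) = -0.09337, so d_i2 = -10.71 cm; m₂ = −d_i2/d_o2 = +0.3737.
m = m₁·m₂ = (-0.1943)(+0.3737) = -0.0726.

m = -0.0726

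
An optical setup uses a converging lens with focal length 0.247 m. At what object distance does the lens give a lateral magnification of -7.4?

0.280 m

m = −d_i/d_o ⇒ d_i = −m·d_o.
1/f = 1/d_o + 1/d_i = 1/d_o − 1/(m·d_o) = (1 − 1/m)/d_o, so d_o = f(1 − 1/m) = (0.2470)(1 − 1/(-7.4)) = 0.280 m.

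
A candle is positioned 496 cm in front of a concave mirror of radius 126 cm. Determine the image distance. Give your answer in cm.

72.2 cm

f = R/2 = 126/2 = 63.00 cm.
Mirror equation: 1/s_i = 1/f − 1/s_o = 1/(63.00) − 1/(496) = 0.01587 − 0.002016 = 0.01386, so s_i = 72.2 cm.
The image is real, inverted and reduced, in front of the mirror.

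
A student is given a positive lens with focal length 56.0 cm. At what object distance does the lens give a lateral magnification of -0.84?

123 cm

m = −d_i/d_o ⇒ d_i = −m·d_o.
1/f = 1/d_o + 1/d_i = 1/d_o − 1/(m·d_o) = (1 − 1/m)/d_o, so d_o = f(1 − 1/m) = (56.00)(1 − 1/(-0.84)) = 123 cm.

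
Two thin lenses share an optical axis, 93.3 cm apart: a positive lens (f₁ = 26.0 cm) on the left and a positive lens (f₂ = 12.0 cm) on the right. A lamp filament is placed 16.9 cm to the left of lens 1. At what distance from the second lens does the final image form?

13.1 cm

Lens 1: 1/d_i1 = 1/f₁ − 1/d_o1 = 1/(26.0) − 1/(16.9) = -0.02071, so d_i1 = -48.29 cm.
The intermediate image is 48.29 cm to the left of lens 1 (virtual), which is 93.3 − (-48.29) = 141.6 cm to the left of lens 2, so d_o2 = +141.6 cm.
Lens 2: 1/d_i2 = 1/f₂ − 1/d_o2 = 1/(12.0) − 1/(141.6) = 0.07627, so d_i2 = 13.1 cm.
The final image is real, 13.1 cm to the right of lens 2 (overall magnification ≈ -0.26).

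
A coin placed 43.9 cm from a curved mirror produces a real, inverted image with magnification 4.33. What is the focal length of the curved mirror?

m = −d_i/d_o ⇒ d_i = −m·d_o = −(-4.33)·(43.9) = 190.1 cm.
1/f = 1/d_o + 1/d_i = 1/(43.9) + 1/(190.1) = 0.02804, so f = 35.7 cm.
Since f is positive, the curved mirror is concave.

f = 35.7 cm (concave)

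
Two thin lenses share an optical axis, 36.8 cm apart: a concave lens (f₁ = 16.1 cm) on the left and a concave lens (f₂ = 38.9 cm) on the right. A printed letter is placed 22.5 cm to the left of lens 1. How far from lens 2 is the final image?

21.1 cm

Lens 1 is diverging, so f₁ = −16.1 cm.
Lens 1: 1/d_i1 = 1/f₁ − 1/d_o1 = 1/(-16.1) − 1/(22.5) = -0.1066, so d_i1 = -9.385 cm.
The intermediate image is 9.385 cm to the left of lens 1 (virtual), which is 36.8 − (-9.385) = 46.18 cm to the left of lens 2, so d_o2 = +46.18 cm.
Lens 2 is diverging, so f₂ = −38.9 cm.
Lens 2: 1/d_i2 = 1/f₂ − 1/d_o2 = 1/(-38.9) − 1/(46.18) = -0.04736, so d_i2 = -21.1 cm.
The final image is virtual, 21.1 cm to the left of lens 2 (overall magnification ≈ 0.19).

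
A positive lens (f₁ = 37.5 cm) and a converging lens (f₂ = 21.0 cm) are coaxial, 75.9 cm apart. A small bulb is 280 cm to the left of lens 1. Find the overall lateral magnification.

m = +0.280

Lens 1: 1/d_i1 = 1/(37.5) − 1/(280) = 0.02310, so d_i1 = 43.30 cm; m₁ = −d_i1/d_o1 = -0.1546.
d_o2 = 75.9 − (43.30) = 32.60 cm.
Lens 2: 1/d_i2 = 1/(21.0) − 1/(32.60) = 0.01694, so d_i2 = 59.02 cm; m₂ = −d_i2/d_o2 = -1.810.
m = m₁·m₂ = (-0.1546)(-1.810) = +0.280.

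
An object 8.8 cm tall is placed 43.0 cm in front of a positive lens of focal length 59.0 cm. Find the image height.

32.5 cm

1/d_i = 1/f − 1/d_o = 1/(59.00) − 1/(43.0) = -0.006307, so d_i = -158.6 cm.
m = −d_i/d_o = +3.688.
|h_i| = |m|·h_o = 3.688 × 8.8 = 32.5 cm. The image is virtual, upright and enlarged, on the same side as the object.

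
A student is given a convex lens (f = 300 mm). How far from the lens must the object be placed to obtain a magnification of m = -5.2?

m = −d_i/d_o ⇒ d_i = −m·d_o.
1/f = 1/d_o + 1/d_i = 1/d_o − 1/(m·d_o) = (1 − 1/m)/d_o, so d_o = f(1 − 1/m) = (300.0)(1 − 1/(-5.2)) = 358 mm.

358 mm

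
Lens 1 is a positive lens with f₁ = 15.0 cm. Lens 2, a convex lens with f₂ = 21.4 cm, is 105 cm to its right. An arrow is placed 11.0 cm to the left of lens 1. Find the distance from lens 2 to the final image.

Lens 1: 1/d_i1 = 1/f₁ − 1/d_o1 = 1/(15.0) − 1/(11.0) = -0.02424, so d_i1 = -41.25 cm.
The intermediate image is 41.25 cm to the left of lens 1 (virtual), which is 105 − (-41.25) = 146.2 cm to the left of lens 2, so d_o2 = +146.2 cm.
Lens 2: 1/d_i2 = 1/f₂ − 1/d_o2 = 1/(21.4) − 1/(146.2) = 0.03989, so d_i2 = 25.1 cm.
The final image is real, 25.1 cm to the right of lens 2 (overall magnification ≈ -0.64).

25.1 cm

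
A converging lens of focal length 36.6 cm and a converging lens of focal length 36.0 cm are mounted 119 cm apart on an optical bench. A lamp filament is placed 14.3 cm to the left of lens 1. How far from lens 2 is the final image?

48.2 cm

Lens 1: 1/d_i1 = 1/f₁ − 1/d_o1 = 1/(36.6) − 1/(14.3) = -0.04261, so d_i1 = -23.47 cm.
The intermediate image is 23.47 cm to the left of lens 1 (virtual), which is 119 − (-23.47) = 142.5 cm to the left of lens 2, so d_o2 = +142.5 cm.
Lens 2: 1/d_i2 = 1/f₂ − 1/d_o2 = 1/(36.0) − 1/(142.5) = 0.02076, so d_i2 = 48.2 cm.
The final image is real, 48.2 cm to the right of lens 2 (overall magnification ≈ -0.55).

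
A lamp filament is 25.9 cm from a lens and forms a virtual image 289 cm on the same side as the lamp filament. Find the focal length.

Virtual image ⇒ d_i = −289 cm.
1/f = 1/d_o + 1/d_i = 1/(25.9) + 1/(-289) = 0.03515, so f = 28.4 cm.
Since f is positive, the lens is converging.

f = 28.4 cm (converging)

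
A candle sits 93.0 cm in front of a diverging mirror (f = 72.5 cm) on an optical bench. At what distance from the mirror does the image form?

40.7 cm

For a diverging mirror, f = -72.5 cm.
Mirror equation: 1/q = 1/f − 1/p = 1/(-72.50) − 1/(93.0) = -0.01379 − 0.01075 = -0.02455, so q = -40.7 cm.
The image is virtual, upright and reduced, behind the mirror.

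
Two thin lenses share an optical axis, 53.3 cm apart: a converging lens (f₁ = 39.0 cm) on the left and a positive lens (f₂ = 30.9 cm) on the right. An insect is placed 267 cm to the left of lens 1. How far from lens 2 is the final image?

Lens 1: 1/d_i1 = 1/f₁ − 1/d_o1 = 1/(39.0) − 1/(267) = 0.02190, so d_i1 = 45.67 cm.
The intermediate image is 45.67 cm to the right of lens 1, which is 53.3 − (45.67) = 7.630 cm to the left of lens 2, so d_o2 = +7.630 cm.
Lens 2: 1/d_i2 = 1/f₂ − 1/d_o2 = 1/(30.9) − 1/(7.630) = -0.09870, so d_i2 = -10.1 cm.
The final image is virtual, 10.1 cm to the left of lens 2 (overall magnification ≈ -0.23).

10.1 cm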